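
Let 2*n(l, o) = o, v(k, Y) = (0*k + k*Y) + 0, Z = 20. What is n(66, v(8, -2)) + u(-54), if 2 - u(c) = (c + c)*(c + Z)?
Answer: -3678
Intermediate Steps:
v(k, Y) = Y*k (v(k, Y) = (0 + Y*k) + 0 = Y*k + 0 = Y*k)
u(c) = 2 - 2*c*(20 + c) (u(c) = 2 - (c + c)*(c + 20) = 2 - 2*c*(20 + c))
n(l, o) = o/2
n(66, v(8, -2)) + u(-54) = (-2*8)/2 + (2 - 40*(-54) - 2*(-54)**2) = (1/2)*(-16) + (2 + 2160 - 2*2916) = -8 + (2 + 2160 - 5832) = -8 - 3670 = -3678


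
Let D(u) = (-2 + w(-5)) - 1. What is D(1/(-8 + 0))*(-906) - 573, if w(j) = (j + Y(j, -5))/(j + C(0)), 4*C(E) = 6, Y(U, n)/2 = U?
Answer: -12165/7 ≈ -1737.9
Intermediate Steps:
Y(U, n) = 2*U
C(E) = 3/2 (C(E) = (¼)*6 = 3/2)
w(j) = 3*j/(3/2 + j) (w(j) = (j + 2*j)/(j + 3/2) = (3*j)/(3/2 + j) = 3*j/(3/2 + j))
D(u) = 9/7 (D(u) = (-2 + 6*(-5)/(3 + 2*(-5))) - 1 = (-2 + 6*(-5)/(3 - 10)) - 1 = (-2 + 6*(-5)/(-7)) - 1 = (-2 + 6*(-5)*(-⅐)) - 1 = (-2 + 30/7) - 1 = 16/7 - 1 = 9/7)
D(1/(-8 + 0))*(-906) - 573 = (9/7)*(-906) - 573 = -8154/7 - 573 = -12165/7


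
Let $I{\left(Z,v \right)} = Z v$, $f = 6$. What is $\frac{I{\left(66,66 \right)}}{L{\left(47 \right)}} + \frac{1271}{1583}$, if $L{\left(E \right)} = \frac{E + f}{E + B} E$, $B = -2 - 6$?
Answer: $\frac{272092433}{3943253} \approx 69.002$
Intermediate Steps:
$B = -8$
$L{\left(E \right)} = \frac{E \left(6 + E\right)}{-8 + E}$ ($L{\left(E \right)} = \frac{E + 6}{E - 8} E = \frac{6 + E}{-8 + E} E = \frac{E \left(6 + E\right)}{-8 + E}$)
$\frac{I{\left(66,66 \right)}}{L{\left(47 \right)}} + \frac{1271}{1583} = \frac{66 \cdot 66}{47 \frac{1}{-8 + 47} \left(6 + 47\right)} + \frac{1271}{1583} = \frac{4356}{47 \cdot \frac{1}{39} \cdot 53} + 1271 \cdot \frac{1}{1583} = \frac{4356}{47 \cdot \frac{1}{39} \cdot 53} + \frac{1271}{1583} = \frac{4356}{\frac{2491}{39}} + \frac{1271}{1583} = 4356 \cdot \frac{39}{2491} + \frac{1271}{1583} = \frac{169884}{2491} + \frac{1271}{1583} = \frac{272092433}{3943253}$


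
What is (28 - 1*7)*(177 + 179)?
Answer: 7476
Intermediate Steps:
(28 - 1*7)*(177 + 179) = (28 - 7)*356 = 21*356 = 7476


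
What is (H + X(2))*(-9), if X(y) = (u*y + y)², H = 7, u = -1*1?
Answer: -63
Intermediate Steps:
u = -1
X(y) = 0 (X(y) = (-y + y)² = 0² = 0)
(H + X(2))*(-9) = (7 + 0)*(-9) = 7*(-9) = -63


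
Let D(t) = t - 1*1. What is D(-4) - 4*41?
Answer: -169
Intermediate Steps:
D(t) = -1 + t (D(t) = t - 1 = -1 + t)
D(-4) - 4*41 = (-1 - 4) - 4*41 = -5 - 164 = -169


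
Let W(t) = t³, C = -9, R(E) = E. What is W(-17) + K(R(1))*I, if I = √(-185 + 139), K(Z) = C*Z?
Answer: -4913 - 9*I*√46 ≈ -4913.0 - 61.041*I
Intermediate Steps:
K(Z) = -9*Z
I = I*√46 (I = √(-46) = I*√46 ≈ 6.7823*I)
W(-17) + K(R(1))*I = (-17)³ + (-9*1)*(I*√46) = -4913 - 9*I*√46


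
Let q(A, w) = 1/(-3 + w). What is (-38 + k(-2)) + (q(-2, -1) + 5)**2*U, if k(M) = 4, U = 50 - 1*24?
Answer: 4421/8 ≈ 552.63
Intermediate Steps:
U = 26 (U = 50 - 24 = 26)
(-38 + k(-2)) + (q(-2, -1) + 5)**2*U = (-38 + 4) + (1/(-3 - 1) + 5)**2*26 = -34 + (1/(-4) + 5)**2*26 = -34 + (-1/4 + 5)**2*26 = -34 + (19/4)**2*26 = -34 + (361/16)*26 = -34 + 4693/8 = 4421/8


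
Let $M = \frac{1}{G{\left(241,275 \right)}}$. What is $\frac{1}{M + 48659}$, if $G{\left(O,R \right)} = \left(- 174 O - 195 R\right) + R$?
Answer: $\frac{95284}{4636424155} \approx 2.0551 \cdot 10^{-5}$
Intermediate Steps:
$G{\left(O,R \right)} = - 194 R - 174 O$ ($G{\left(O,R \right)} = \left(- 195 R - 174 O\right) + R = - 194 R - 174 O$)
$M = - \frac{1}{95284}$ ($M = \frac{1}{\left(-194\right) 275 - 41934} = \frac{1}{-53350 - 41934} = \frac{1}{-95284} = - \frac{1}{95284} \approx -1.0495 \cdot 10^{-5}$)
$\frac{1}{M + 48659} = \frac{1}{- \frac{1}{95284} + 48659} = \frac{1}{\frac{4636424155}{95284}} = \frac{95284}{4636424155}$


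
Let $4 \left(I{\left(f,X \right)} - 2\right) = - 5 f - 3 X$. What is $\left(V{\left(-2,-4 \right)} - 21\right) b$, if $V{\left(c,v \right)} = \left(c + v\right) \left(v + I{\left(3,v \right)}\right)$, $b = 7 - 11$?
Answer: $18$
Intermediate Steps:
$I{\left(f,X \right)} = 2 - \frac{5 f}{4} - \frac{3 X}{4}$ ($I{\left(f,X \right)} = 2 + \frac{- 5 f - 3 X}{4} = 2 - \left(\frac{3 X}{4} + \frac{5 f}{4}\right) = 2 - \frac{5 f}{4} - \frac{3 X}{4}$)
$b = -4$
$V{\left(c,v \right)} = \left(- \frac{7}{4} + \frac{v}{4}\right) \left(c + v\right)$ ($V{\left(c,v \right)} = \left(c + v\right) \left(v - \left(\frac{7}{4} + \frac{3 v}{4}\right)\right) = \left(c + v\right) \left(- \frac{7}{4} + \frac{v}{4}\right) = \left(- \frac{7}{4} + \frac{v}{4}\right) \left(c + v\right)$)
$\left(V{\left(-2,-4 \right)} - 21\right) b = \left(\left(\left(- \frac{7}{4}\right) \left(-2\right) - -7 + \frac{\left(-4\right)^{2}}{4} + \frac{1}{4} \left(-2\right) \left(-4\right)\right) - 21\right) \left(-4\right) = \left(\left(\frac{7}{2} + 7 + \frac{1}{4} \cdot 16 + 2\right) - 21\right) \left(-4\right) = \left(\left(\frac{7}{2} + 7 + 4 + 2\right) - 21\right) \left(-4\right) = \left(\frac{33}{2} - 21\right) \left(-4\right) = \left(- \frac{9}{2}\right) \left(-4\right) = 18$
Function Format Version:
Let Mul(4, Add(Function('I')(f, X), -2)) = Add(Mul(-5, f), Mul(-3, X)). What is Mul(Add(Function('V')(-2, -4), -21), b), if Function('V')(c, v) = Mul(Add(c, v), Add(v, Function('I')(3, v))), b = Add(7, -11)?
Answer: 18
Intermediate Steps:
Function('I')(f, X) = Add(2, Mul(Rational(-5, 4), f), Mul(Rational(-3, 4), X)) (Function('I')(f, X) = Add(2, Mul(Rational(1, 4), Add(Mul(-5, f), Mul(-3, X)))) = Add(2, Add(Mul(Rational(-5, 4), f), Mul(Rational(-3, 4), X))) = Add(2, Mul(Rational(-5, 4), f), Mul(Rational(-3, 4), X)))
b = -4
Function('V')(c, v) = Mul(Add(Rational(-7, 4), Mul(Rational(1, 4), v)), Add(c, v)) (Function('V')(c, v) = Mul(Add(c, v), Add(v, Add(2, Mul(Rational(-5, 4), 3), Mul(Rational(-3, 4), v)))) = Mul(Add(c, v), Add(v, Add(2, Rational(-15, 4), Mul(Rational(-3, 4), v)))) = Mul(Add(c, v), Add(v, Add(Rational(-7, 4), Mul(Rational(-3, 4), v)))) = Mul(Add(c, v), Add(Rational(-7, 4), Mul(Rational(1, 4), v))) = Mul(Add(Rational(-7, 4), Mul(Rational(1, 4), v)), Add(c, v)))
Mul(Add(Function('V')(-2, -4), -21), b) = Mul(Add(Add(Mul(Rational(-7, 4), -2), Mul(Rational(-7, 4), -4), Mul(Rational(1, 4), Pow(-4, 2)), Mul(Rational(1, 4), -2, -4)), -21), -4) = Mul(Add(Add(Rational(7, 2), 7, Mul(Rational(1, 4), 16), 2), -21), -4) = Mul(Add(Add(Rational(7, 2), 7, 4, 2), -21), -4) = Mul(Add(Rational(33, 2), -21), -4) = Mul(Rational(-9, 2), -4) = 18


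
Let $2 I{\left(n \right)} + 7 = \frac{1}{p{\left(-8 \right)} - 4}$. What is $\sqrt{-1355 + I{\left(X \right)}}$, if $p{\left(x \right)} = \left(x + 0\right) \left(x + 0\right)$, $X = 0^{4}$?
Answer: $\frac{i \sqrt{4890570}}{60} \approx 36.858 i$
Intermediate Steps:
$X = 0$
$p{\left(x \right)} = x^{2}$ ($p{\left(x \right)} = x x = x^{2}$)
$I{\left(n \right)} = - \frac{419}{120}$ ($I{\left(n \right)} = - \frac{7}{2} + \frac{1}{2 \left(\left(-8\right)^{2} - 4\right)} = - \frac{7}{2} + \frac{1}{2 \left(64 - 4\right)} = - \frac{7}{2} + \frac{1}{2 \cdot 60} = - \frac{7}{2} + \frac{1}{2} \cdot \frac{1}{60} = - \frac{7}{2} + \frac{1}{120} = - \frac{419}{120}$)
$\sqrt{-1355 + I{\left(X \right)}} = \sqrt{-1355 - \frac{419}{120}} = \sqrt{- \frac{163019}{120}} = \frac{i \sqrt{4890570}}{60}$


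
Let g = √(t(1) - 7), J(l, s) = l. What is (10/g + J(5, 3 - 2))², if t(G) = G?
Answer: 25/3 - 50*I*√6/3 ≈ 8.3333 - 40.825*I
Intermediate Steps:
g = I*√6 (g = √(1 - 7) = √(-6) = I*√6 ≈ 2.4495*I)
(10/g + J(5, 3 - 2))² = (10/((I*√6)) + 5)² = (10*(-I*√6/6) + 5)² = (-5*I*√6/3 + 5)² = (5 - 5*I*√6/3)²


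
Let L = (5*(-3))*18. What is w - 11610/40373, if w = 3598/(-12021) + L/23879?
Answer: -6932394241366/11589047808207 ≈ -0.59818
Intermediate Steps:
L = -270 (L = -15*18 = -270)
w = -89162312/287049459 (w = 3598/(-12021) - 270/23879 = 3598*(-1/12021) - 270*1/23879 = -3598/12021 - 270/23879 = -89162312/287049459 ≈ -0.31062)
w - 11610/40373 = -89162312/287049459 - 11610/40373 = -6932394241366/11589047808207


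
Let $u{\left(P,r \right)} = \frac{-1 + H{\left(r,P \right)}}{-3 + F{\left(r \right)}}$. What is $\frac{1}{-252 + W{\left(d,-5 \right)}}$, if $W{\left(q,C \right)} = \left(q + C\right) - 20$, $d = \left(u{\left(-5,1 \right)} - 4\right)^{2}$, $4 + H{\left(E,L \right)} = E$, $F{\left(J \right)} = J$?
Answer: $- \frac{1}{273} \approx -0.003663$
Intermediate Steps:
$H{\left(E,L \right)} = -4 + E$
$u{\left(P,r \right)} = \frac{-5 + r}{-3 + r}$ ($u{\left(P,r \right)} = \frac{-1 + \left(-4 + r\right)}{-3 + r} = \frac{-5 + r}{-3 + r}$)
$d = 4$ ($d = \left(\frac{-5 + 1}{-3 + 1} - 4\right)^{2} = \left(\frac{1}{-2} \left(-4\right) - 4\right)^{2} = \left(\left(- \frac{1}{2}\right) \left(-4\right) - 4\right)^{2} = \left(2 - 4\right)^{2} = \left(-2\right)^{2} = 4$)
$W{\left(q,C \right)} = -20 + C + q$ ($W{\left(q,C \right)} = \left(C + q\right) - 20 = -20 + C + q$)
$\frac{1}{-252 + W{\left(d,-5 \right)}} = \frac{1}{-252 - 21} = \frac{1}{-273} = - \frac{1}{273}$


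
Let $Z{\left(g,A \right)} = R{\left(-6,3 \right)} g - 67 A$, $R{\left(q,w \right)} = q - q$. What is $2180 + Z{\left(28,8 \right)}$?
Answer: $1644$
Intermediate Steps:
$R{\left(q,w \right)} = 0$
$Z{\left(g,A \right)} = - 67 A$ ($Z{\left(g,A \right)} = 0 g - 67 A = 0 - 67 A = - 67 A$)
$2180 + Z{\left(28,8 \right)} = 2180 - 536 = 1644$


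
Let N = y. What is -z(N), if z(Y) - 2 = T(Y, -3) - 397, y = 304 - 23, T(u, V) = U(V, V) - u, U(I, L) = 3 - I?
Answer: 670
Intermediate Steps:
T(u, V) = 3 - V - u (T(u, V) = (3 - V) - u = 3 - V - u)
y = 281
N = 281
z(Y) = -389 - Y (z(Y) = 2 + ((3 - 1*(-3) - Y) - 397) = 2 + ((3 + 3 - Y) - 397) = 2 + ((6 - Y) - 397) = 2 + (-391 - Y) = -389 - Y)
-z(N) = -(-389 - 1*281) = -(-389 - 281) = -1*(-670) = 670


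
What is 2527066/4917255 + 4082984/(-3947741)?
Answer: -206140233286/396164268795 ≈ -0.52034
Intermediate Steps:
2527066/4917255 + 4082984/(-3947741) = 2527066*(1/4917255) + 4082984*(-1/3947741) = 2527066/4917255 - 4082984/3947741 = -206140233286/396164268795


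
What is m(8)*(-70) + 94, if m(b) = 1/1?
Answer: 24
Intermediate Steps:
m(b) = 1
m(8)*(-70) + 94 = 1*(-70) + 94 = -70 + 94 = 24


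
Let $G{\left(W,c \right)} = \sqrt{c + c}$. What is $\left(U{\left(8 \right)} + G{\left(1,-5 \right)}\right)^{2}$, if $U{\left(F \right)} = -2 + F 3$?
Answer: $\left(22 + i \sqrt{10}\right)^{2} \approx 474.0 + 139.14 i$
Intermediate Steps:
$G{\left(W,c \right)} = \sqrt{2} \sqrt{c}$ ($G{\left(W,c \right)} = \sqrt{2 c} = \sqrt{2} \sqrt{c}$)
$U{\left(F \right)} = -2 + 3 F$
$\left(U{\left(8 \right)} + G{\left(1,-5 \right)}\right)^{2} = \left(\left(-2 + 3 \cdot 8\right) + \sqrt{2} \sqrt{-5}\right)^{2} = \left(\left(-2 + 24\right) + \sqrt{2} i \sqrt{5}\right)^{2} = \left(22 + i \sqrt{10}\right)^{2}$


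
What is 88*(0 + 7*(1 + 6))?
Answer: 4312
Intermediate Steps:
88*(0 + 7*(1 + 6)) = 88*(0 + 7*7) = 88*(0 + 49) = 88*49 = 4312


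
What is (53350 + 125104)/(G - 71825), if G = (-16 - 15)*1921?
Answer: -89227/65688 ≈ -1.3583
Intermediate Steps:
G = -59551 (G = -31*1921 = -59551)
(53350 + 125104)/(G - 71825) = (53350 + 125104)/(-59551 - 71825) = 178454/(-131376) = 178454*(-1/131376) = -89227/65688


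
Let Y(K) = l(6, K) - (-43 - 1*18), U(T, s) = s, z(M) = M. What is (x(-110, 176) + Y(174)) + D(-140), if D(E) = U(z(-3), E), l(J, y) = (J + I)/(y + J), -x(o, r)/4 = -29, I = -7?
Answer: 6659/180 ≈ 36.994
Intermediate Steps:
x(o, r) = 116 (x(o, r) = -4*(-29) = 116)
l(J, y) = (-7 + J)/(J + y) (l(J, y) = (J - 7)/(y + J) = (-7 + J)/(J + y))
D(E) = E
Y(K) = 61 - 1/(6 + K) (Y(K) = (-7 + 6)/(6 + K) - (-43 - 1*18) = -1/(6 + K) - (-43 - 18) = -1/(6 + K) - 1*(-61) = -1/(6 + K) + 61 = 61 - 1/(6 + K))
(x(-110, 176) + Y(174)) + D(-140) = (116 + (365 + 61*174)/(6 + 174)) - 140 = (116 + (365 + 10614)/180) - 140 = (116 + (1/180)*10979) - 140 = (116 + 10979/180) - 140 = 31859/180 - 140 = 6659/180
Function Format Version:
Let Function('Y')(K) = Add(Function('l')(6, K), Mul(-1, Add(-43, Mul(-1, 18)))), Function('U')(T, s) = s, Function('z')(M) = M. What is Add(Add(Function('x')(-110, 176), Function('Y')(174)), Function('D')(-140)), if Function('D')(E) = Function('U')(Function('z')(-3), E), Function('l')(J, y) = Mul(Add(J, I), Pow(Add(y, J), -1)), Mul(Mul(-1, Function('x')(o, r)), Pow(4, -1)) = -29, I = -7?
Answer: Rational(6659, 180) ≈ 36.994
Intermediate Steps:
Function('x')(o, r) = 116 (Function('x')(o, r) = Mul(-4, -29) = 116)
Function('l')(J, y) = Mul(Pow(Add(J, y), -1), Add(-7, J)) (Function('l')(J, y) = Mul(Add(J, -7), Pow(Add(y, J), -1)) = Mul(Add(-7, J), Pow(Add(J, y), -1)) = Mul(Pow(Add(J, y), -1), Add(-7, J)))
Function('D')(E) = E
Function('Y')(K) = Add(61, Mul(-1, Pow(Add(6, K), -1))) (Function('Y')(K) = Add(Mul(Pow(Add(6, K), -1), Add(-7, 6)), Mul(-1, Add(-43, Mul(-1, 18)))) = Add(Mul(Pow(Add(6, K), -1), -1), Mul(-1, Add(-43, -18))) = Add(Mul(-1, Pow(Add(6, K), -1)), Mul(-1, -61)) = Add(Mul(-1, Pow(Add(6, K), -1)), 61) = Add(61, Mul(-1, Pow(Add(6, K), -1))))
Add(Add(Function('x')(-110, 176), Function('Y')(174)), Function('D')(-140)) = Add(Add(116, Mul(Pow(Add(6, 174), -1), Add(365, Mul(61, 174)))), -140) = Add(Add(116, Mul(Pow(180, -1), Add(365, 10614))), -140) = Add(Add(116, Mul(Rational(1, 180), 10979)), -140) = Add(Add(116, Rational(10979, 180)), -140) = Add(Rational(31859, 180), -140) = Rational(6659, 180)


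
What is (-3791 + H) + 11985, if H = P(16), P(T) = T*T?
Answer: 8450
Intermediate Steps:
P(T) = T²
H = 256 (H = 16² = 256)
(-3791 + H) + 11985 = (-3791 + 256) + 11985 = -3535 + 11985 = 8450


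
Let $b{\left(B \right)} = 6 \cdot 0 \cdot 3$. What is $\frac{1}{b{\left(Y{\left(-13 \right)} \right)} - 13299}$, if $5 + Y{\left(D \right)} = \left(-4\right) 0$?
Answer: $- \frac{1}{13299} \approx -7.5194 \cdot 10^{-5}$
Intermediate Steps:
$Y{\left(D \right)} = -5$ ($Y{\left(D \right)} = -5 - 0 = -5 + 0 = -5$)
$b{\left(B \right)} = 0$ ($b{\left(B \right)} = 0 \cdot 3 = 0$)
$\frac{1}{b{\left(Y{\left(-13 \right)} \right)} - 13299} = \frac{1}{0 - 13299} = \frac{1}{-13299} = - \frac{1}{13299}$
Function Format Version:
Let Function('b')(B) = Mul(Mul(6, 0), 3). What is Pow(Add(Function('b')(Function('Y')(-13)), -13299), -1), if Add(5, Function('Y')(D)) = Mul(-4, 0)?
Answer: Rational(-1, 13299) ≈ -7.5194e-5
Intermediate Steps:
Function('Y')(D) = -5 (Function('Y')(D) = Add(-5, Mul(-4, 0)) = Add(-5, 0) = -5)
Function('b')(B) = 0 (Function('b')(B) = Mul(0, 3) = 0)
Pow(Add(Function('b')(Function('Y')(-13)), -13299), -1) = Pow(Add(0, -13299), -1) = Pow(-13299, -1) = Rational(-1, 13299)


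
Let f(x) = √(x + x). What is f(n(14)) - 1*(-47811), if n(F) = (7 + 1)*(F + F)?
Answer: 47811 + 8*√7 ≈ 47832.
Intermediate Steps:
n(F) = 16*F (n(F) = 8*(2*F) = 16*F)
f(x) = √2*√x (f(x) = √(2*x) = √2*√x)
f(n(14)) - 1*(-47811) = √2*√(16*14) - 1*(-47811) = √2*√224 + 47811 = √2*(4*√14) + 47811 = 8*√7 + 47811 = 47811 + 8*√7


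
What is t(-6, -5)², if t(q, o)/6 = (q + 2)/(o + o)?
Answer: 144/25 ≈ 5.7600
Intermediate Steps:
t(q, o) = 3*(2 + q)/o (t(q, o) = 6*((q + 2)/(o + o)) = 6*((2 + q)/((2*o))) = 6*((2 + q)*(1/(2*o))) = 6*((2 + q)/(2*o)) = 3*(2 + q)/o)
t(-6, -5)² = (3*(2 - 6)/(-5))² = (3*(-⅕)*(-4))² = (12/5)² = 144/25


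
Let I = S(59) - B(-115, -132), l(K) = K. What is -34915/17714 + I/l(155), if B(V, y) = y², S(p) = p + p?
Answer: -311970309/2745670 ≈ -113.62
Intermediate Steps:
S(p) = 2*p
I = -17306 (I = 2*59 - 1*(-132)² = 118 - 1*17424 = 118 - 17424 = -17306)
-34915/17714 + I/l(155) = -34915/17714 - 17306/155 = -311970309/2745670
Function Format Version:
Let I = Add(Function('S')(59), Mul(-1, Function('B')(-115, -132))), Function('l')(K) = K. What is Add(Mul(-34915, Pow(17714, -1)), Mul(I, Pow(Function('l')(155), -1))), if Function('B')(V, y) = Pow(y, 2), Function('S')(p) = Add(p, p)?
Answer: Rational(-311970309, 2745670) ≈ -113.62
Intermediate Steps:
Function('S')(p) = Mul(2, p)
I = -17306 (I = Add(Mul(2, 59), Mul(-1, Pow(-132, 2))) = Add(118, Mul(-1, 17424)) = Add(118, -17424) = -17306)
Add(Mul(-34915, Pow(17714, -1)), Mul(I, Pow(Function('l')(155), -1))) = Add(Mul(-34915, Pow(17714, -1)), Mul(-17306, Pow(155, -1))) = Add(Mul(-34915, Rational(1, 17714)), Mul(-17306, Rational(1, 155))) = Add(Rational(-34915, 17714), Rational(-17306, 155)) = Rational(-311970309, 2745670)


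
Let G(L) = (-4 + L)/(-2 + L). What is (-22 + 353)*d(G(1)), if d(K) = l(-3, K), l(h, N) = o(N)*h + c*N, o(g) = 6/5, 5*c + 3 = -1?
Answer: -1986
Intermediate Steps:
c = -⅘ (c = -⅗ + (⅕)*(-1) = -⅗ - ⅕ = -⅘ ≈ -0.80000)
o(g) = 6/5 (o(g) = 6*(⅕) = 6/5)
l(h, N) = -4*N/5 + 6*h/5 (l(h, N) = 6*h/5 - 4*N/5 = -4*N/5 + 6*h/5)
G(L) = (-4 + L)/(-2 + L)
d(K) = -18/5 - 4*K/5 (d(K) = -4*K/5 + (6/5)*(-3) = -4*K/5 - 18/5 = -18/5 - 4*K/5)
(-22 + 353)*d(G(1)) = (-22 + 353)*(-18/5 - 4*(-4 + 1)/(5*(-2 + 1))) = 331*(-18/5 - 4*(-3)/(5*(-1))) = 331*(-18/5 - (-4)*(-3)/5) = 331*(-18/5 - ⅘*3) = 331*(-18/5 - 12/5) = 331*(-6) = -1986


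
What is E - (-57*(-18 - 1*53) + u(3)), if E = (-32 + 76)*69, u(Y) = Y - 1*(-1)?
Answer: -1015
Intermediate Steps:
u(Y) = 1 + Y (u(Y) = Y + 1 = 1 + Y)
E = 3036 (E = 44*69 = 3036)
E - (-57*(-18 - 1*53) + u(3)) = 3036 - (-57*(-18 - 1*53) + (1 + 3)) = 3036 - (-57*(-18 - 53) + 4) = 3036 - (-57*(-71) + 4) = 3036 - (4047 + 4) = 3036 - 1*4051 = 3036 - 4051 = -1015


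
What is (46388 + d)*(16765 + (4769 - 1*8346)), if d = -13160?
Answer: 438210864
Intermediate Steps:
(46388 + d)*(16765 + (4769 - 1*8346)) = (46388 - 13160)*(16765 + (4769 - 1*8346)) = 33228*(16765 + (4769 - 8346)) = 33228*(16765 - 3577) = 33228*13188 = 438210864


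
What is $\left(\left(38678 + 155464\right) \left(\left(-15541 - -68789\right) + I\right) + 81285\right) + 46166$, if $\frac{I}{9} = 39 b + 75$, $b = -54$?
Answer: $6789079049$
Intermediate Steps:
$I = -18279$ ($I = 9 \left(39 \left(-54\right) + 75\right) = 9 \left(-2106 + 75\right) = 9 \left(-2031\right) = -18279$)
$\left(\left(38678 + 155464\right) \left(\left(-15541 - -68789\right) + I\right) + 81285\right) + 46166 = \left(\left(38678 + 155464\right) \left(\left(-15541 - -68789\right) - 18279\right) + 81285\right) + 46166 = \left(194142 \left(\left(-15541 + 68789\right) - 18279\right) + 81285\right) + 46166 = \left(194142 \left(53248 - 18279\right) + 81285\right) + 46166 = \left(194142 \cdot 34969 + 81285\right) + 46166 = \left(6788951598 + 81285\right) + 46166 = 6789032883 + 46166 = 6789079049$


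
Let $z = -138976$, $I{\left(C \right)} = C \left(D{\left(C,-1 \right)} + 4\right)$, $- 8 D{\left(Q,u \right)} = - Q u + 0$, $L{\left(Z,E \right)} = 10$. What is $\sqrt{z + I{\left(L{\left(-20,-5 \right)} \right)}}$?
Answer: $\frac{i \sqrt{555794}}{2} \approx 372.76 i$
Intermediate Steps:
$D{\left(Q,u \right)} = \frac{Q u}{8}$ ($D{\left(Q,u \right)} = - \frac{- Q u + 0}{8} = - \frac{\left(-1\right) Q u}{8} = \frac{Q u}{8}$)
$I{\left(C \right)} = C \left(4 - \frac{C}{8}\right)$ ($I{\left(C \right)} = C \left(\frac{1}{8} C \left(-1\right) + 4\right) = C \left(- \frac{C}{8} + 4\right) = C \left(4 - \frac{C}{8}\right)$)
$\sqrt{z + I{\left(L{\left(-20,-5 \right)} \right)}} = \sqrt{-138976 + \frac{1}{8} \cdot 10 \left(32 - 10\right)} = \sqrt{-138976 + \frac{1}{8} \cdot 10 \cdot 22} = \sqrt{-138976 + \frac{55}{2}} = \sqrt{- \frac{277897}{2}} = \frac{i \sqrt{555794}}{2}$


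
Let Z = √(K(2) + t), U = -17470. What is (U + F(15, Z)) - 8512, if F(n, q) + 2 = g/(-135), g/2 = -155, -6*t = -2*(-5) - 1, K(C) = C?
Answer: -701506/27 ≈ -25982.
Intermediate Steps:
t = -3/2 (t = -(-2*(-5) - 1)/6 = -(10 - 1)/6 = -⅙*9 = -3/2 ≈ -1.5000)
g = -310 (g = 2*(-155) = -310)
Z = √2/2 (Z = √(2 - 3/2) = √(½) = √2/2 ≈ 0.70711)
F(n, q) = 8/27 (F(n, q) = -2 - 310/(-135) = -2 - 310*(-1/135) = -2 + 62/27 = 8/27)
(U + F(15, Z)) - 8512 = (-17470 + 8/27) - 8512 = -471682/27 - 8512 = -701506/27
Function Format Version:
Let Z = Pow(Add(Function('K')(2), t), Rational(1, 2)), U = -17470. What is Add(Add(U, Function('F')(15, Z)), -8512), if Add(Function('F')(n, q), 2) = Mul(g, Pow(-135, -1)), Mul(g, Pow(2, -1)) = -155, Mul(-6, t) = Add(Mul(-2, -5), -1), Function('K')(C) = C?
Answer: Rational(-701506, 27) ≈ -25982.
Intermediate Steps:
t = Rational(-3, 2) (t = Mul(Rational(-1, 6), Add(Mul(-2, -5), -1)) = Mul(Rational(-1, 6), Add(10, -1)) = Mul(Rational(-1, 6), 9) = Rational(-3, 2) ≈ -1.5000)
g = -310 (g = Mul(2, -155) = -310)
Z = Mul(Rational(1, 2), Pow(2, Rational(1, 2))) (Z = Pow(Add(2, Rational(-3, 2)), Rational(1, 2)) = Pow(Rational(1, 2), Rational(1, 2)) = Mul(Rational(1, 2), Pow(2, Rational(1, 2))) ≈ 0.70711)
Function('F')(n, q) = Rational(8, 27) (Function('F')(n, q) = Add(-2, Mul(-310, Pow(-135, -1))) = Add(-2, Mul(-310, Rational(-1, 135))) = Add(-2, Rational(62, 27)) = Rational(8, 27))
Add(Add(U, Function('F')(15, Z)), -8512) = Add(Add(-17470, Rational(8, 27)), -8512) = Add(Rational(-471682, 27), -8512) = Rational(-701506, 27)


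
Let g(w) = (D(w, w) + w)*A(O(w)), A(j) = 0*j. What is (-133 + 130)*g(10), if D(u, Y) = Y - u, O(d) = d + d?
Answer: 0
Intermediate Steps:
O(d) = 2*d
A(j) = 0
g(w) = 0 (g(w) = ((w - w) + w)*0 = (0 + w)*0 = w*0 = 0)
(-133 + 130)*g(10) = (-133 + 130)*0 = -3*0 = 0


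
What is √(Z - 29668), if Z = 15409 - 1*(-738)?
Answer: I*√13521 ≈ 116.28*I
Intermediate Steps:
Z = 16147 (Z = 15409 + 738 = 16147)
√(Z - 29668) = √(16147 - 29668) = √(-13521) = I*√13521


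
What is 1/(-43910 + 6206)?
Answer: -1/37704 ≈ -2.6522e-5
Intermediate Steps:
1/(-43910 + 6206) = 1/(-37704) = -1/37704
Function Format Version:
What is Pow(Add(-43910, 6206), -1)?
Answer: Rational(-1, 37704) ≈ -2.6522e-5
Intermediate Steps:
Pow(Add(-43910, 6206), -1) = Pow(-37704, -1) = Rational(-1, 37704)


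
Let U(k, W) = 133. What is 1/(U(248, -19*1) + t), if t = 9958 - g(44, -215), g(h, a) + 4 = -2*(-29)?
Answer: 1/10037 ≈ 9.9631e-5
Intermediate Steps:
g(h, a) = 54 (g(h, a) = -4 - 2*(-29) = -4 + 58 = 54)
t = 9904 (t = 9958 - 1*54 = 9958 - 54 = 9904)
1/(U(248, -19*1) + t) = 1/(133 + 9904) = 1/10037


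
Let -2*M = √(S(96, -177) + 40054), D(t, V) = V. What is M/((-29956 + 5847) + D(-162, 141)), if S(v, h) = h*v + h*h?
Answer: √54391/47936 ≈ 0.0048652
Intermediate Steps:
S(v, h) = h² + h*v (S(v, h) = h*v + h² = h² + h*v)
M = -√54391/2 (M = -√(-177*(-177 + 96) + 40054)/2 = -√(-177*(-81) + 40054)/2 = -√(14337 + 40054)/2 = -√54391/2 ≈ -116.61)
M/((-29956 + 5847) + D(-162, 141)) = (-√54391/2)/((-29956 + 5847) + 141) = (-√54391/2)/(-24109 + 141) = -√54391/2/(-23968) = -√54391/2*(-1/23968) = √54391/47936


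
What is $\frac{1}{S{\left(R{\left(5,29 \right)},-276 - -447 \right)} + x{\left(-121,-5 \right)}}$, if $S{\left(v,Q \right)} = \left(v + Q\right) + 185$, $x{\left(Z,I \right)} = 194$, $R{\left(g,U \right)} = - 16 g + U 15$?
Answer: $\frac{1}{905} \approx 0.001105$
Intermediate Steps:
$R{\left(g,U \right)} = - 16 g + 15 U$
$S{\left(v,Q \right)} = 185 + Q + v$ ($S{\left(v,Q \right)} = \left(Q + v\right) + 185 = 185 + Q + v$)
$\frac{1}{S{\left(R{\left(5,29 \right)},-276 - -447 \right)} + x{\left(-121,-5 \right)}} = \frac{1}{\left(185 - -171 + \left(\left(-16\right) 5 + 15 \cdot 29\right)\right) + 194} = \frac{1}{\left(185 + \left(-276 + 447\right) + \left(-80 + 435\right)\right) + 194} = \frac{1}{\left(185 + 171 + 355\right) + 194} = \frac{1}{711 + 194} = \frac{1}{905}$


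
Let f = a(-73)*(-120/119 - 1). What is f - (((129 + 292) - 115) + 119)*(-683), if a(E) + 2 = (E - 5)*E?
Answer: 33182337/119 ≈ 2.7884e+5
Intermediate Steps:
a(E) = -2 + E*(-5 + E) (a(E) = -2 + (E - 5)*E = -2 + (-5 + E)*E = -2 + E*(-5 + E))
f = -1360388/119 (f = (-2 + (-73)**2 - 5*(-73))*(-120/119 - 1) = (-2 + 5329 + 365)*(-120*1/119 - 1) = 5692*(-120/119 - 1) = 5692*(-239/119) = -1360388/119 ≈ -11432.)
f - (((129 + 292) - 115) + 119)*(-683) = -1360388/119 - (((129 + 292) - 115) + 119)*(-683) = -1360388/119 - ((421 - 115) + 119)*(-683) = -1360388/119 - (306 + 119)*(-683) = -1360388/119 - 425*(-683) = -1360388/119 - 1*(-290275) = -1360388/119 + 290275 = 33182337/119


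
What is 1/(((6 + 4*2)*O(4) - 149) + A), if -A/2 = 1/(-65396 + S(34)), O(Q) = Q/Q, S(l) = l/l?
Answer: -65395/8828323 ≈ -0.0074074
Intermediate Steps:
S(l) = 1
O(Q) = 1
A = 2/65395 (A = -2/(-65396 + 1) = -2/(-65395) = -2*(-1/65395) = 2/65395 ≈ 3.0583e-5)
1/(((6 + 4*2)*O(4) - 149) + A) = 1/(((6 + 4*2)*1 - 149) + 2/65395) = 1/(((6 + 8)*1 - 149) + 2/65395) = 1/((14*1 - 149) + 2/65395) = 1/((14 - 149) + 2/65395) = 1/(-135 + 2/65395) = 1/(-8828323/65395) = -65395/8828323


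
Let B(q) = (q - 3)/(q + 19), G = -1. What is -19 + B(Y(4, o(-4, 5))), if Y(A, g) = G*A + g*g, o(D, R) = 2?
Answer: -364/19 ≈ -19.158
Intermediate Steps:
Y(A, g) = g² - A (Y(A, g) = -A + g*g = -A + g² = g² - A)
B(q) = (-3 + q)/(19 + q)
-19 + B(Y(4, o(-4, 5))) = -19 + (-3 + (2² - 1*4))/(19 + (2² - 1*4)) = -19 + (-3 + (4 - 4))/(19 + (4 - 4)) = -19 + (-3 + 0)/(19 + 0) = -19 - 3/19 = -364/19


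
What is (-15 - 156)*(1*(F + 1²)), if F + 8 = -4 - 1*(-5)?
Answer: 1026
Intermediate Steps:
F = -7 (F = -8 + (-4 - 1*(-5)) = -8 + (-4 + 5) = -8 + 1 = -7)
(-15 - 156)*(1*(F + 1²)) = (-15 - 156)*(1*(-7 + 1²)) = -171*(-7 + 1) = -171*(-6) = 1026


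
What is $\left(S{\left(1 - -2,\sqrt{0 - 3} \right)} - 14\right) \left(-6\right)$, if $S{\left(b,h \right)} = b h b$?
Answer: $84 - 54 i \sqrt{3} \approx 84.0 - 93.531 i$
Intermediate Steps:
$S{\left(b,h \right)} = h b^{2}$
$\left(S{\left(1 - -2,\sqrt{0 - 3} \right)} - 14\right) \left(-6\right) = \left(\sqrt{0 - 3} \left(1 - -2\right)^{2} - 14\right) \left(-6\right) = \left(\sqrt{-3} \left(1 + 2\right)^{2} - 14\right) \left(-6\right) = \left(i \sqrt{3} \cdot 3^{2} - 14\right) \left(-6\right) = \left(i \sqrt{3} \cdot 9 - 14\right) \left(-6\right) = \left(9 i \sqrt{3} - 14\right) \left(-6\right) = \left(-14 + 9 i \sqrt{3}\right) \left(-6\right) = 84 - 54 i \sqrt{3}$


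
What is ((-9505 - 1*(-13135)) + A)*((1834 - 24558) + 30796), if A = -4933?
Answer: -10517816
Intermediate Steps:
((-9505 - 1*(-13135)) + A)*((1834 - 24558) + 30796) = ((-9505 - 1*(-13135)) - 4933)*((1834 - 24558) + 30796) = ((-9505 + 13135) - 4933)*(-22724 + 30796) = (3630 - 4933)*8072 = -1303*8072 = -10517816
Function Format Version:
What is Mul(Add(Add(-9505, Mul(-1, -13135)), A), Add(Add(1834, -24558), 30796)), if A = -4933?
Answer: -10517816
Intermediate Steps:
Mul(Add(Add(-9505, Mul(-1, -13135)), A), Add(Add(1834, -24558), 30796)) = Mul(Add(Add(-9505, Mul(-1, -13135)), -4933), Add(Add(1834, -24558), 30796)) = Mul(Add(Add(-9505, 13135), -4933), Add(-22724, 30796)) = Mul(Add(3630, -4933), 8072) = Mul(-1303, 8072) = -10517816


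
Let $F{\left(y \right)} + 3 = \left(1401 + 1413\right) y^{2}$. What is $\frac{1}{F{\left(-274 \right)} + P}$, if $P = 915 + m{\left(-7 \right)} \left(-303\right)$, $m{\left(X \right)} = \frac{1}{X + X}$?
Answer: $\frac{14}{2957707167} \approx 4.7334 \cdot 10^{-9}$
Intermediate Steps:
$m{\left(X \right)} = \frac{1}{2 X}$
$F{\left(y \right)} = -3 + 2814 y^{2}$ ($F{\left(y \right)} = -3 + \left(1401 + 1413\right) y^{2} = -3 + 2814 y^{2}$)
$P = \frac{13113}{14}$ ($P = 915 + \frac{1}{2 \left(-7\right)} \left(-303\right) = 915 + \frac{1}{2} \left(- \frac{1}{7}\right) \left(-303\right) = 915 - - \frac{303}{14} = 915 + \frac{303}{14} = \frac{13113}{14} \approx 936.64$)
$\frac{1}{F{\left(-274 \right)} + P} = \frac{1}{\left(-3 + 2814 \left(-274\right)^{2}\right) + \frac{13113}{14}} = \frac{1}{\left(-3 + 2814 \cdot 75076\right) + \frac{13113}{14}} = \frac{1}{\left(-3 + 211263864\right) + \frac{13113}{14}} = \frac{1}{211263861 + \frac{13113}{14}} = \frac{1}{\frac{2957707167}{14}} = \frac{14}{2957707167}$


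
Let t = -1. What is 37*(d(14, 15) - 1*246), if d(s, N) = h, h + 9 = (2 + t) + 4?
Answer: -9250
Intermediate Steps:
h = -4 (h = -9 + ((2 - 1) + 4) = -9 + (1 + 4) = -9 + 5 = -4)
d(s, N) = -4
37*(d(14, 15) - 1*246) = 37*(-4 - 1*246) = 37*(-4 - 246) = 37*(-250) = -9250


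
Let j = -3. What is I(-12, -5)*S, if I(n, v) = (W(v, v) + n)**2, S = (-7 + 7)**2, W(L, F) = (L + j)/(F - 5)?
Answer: 0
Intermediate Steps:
W(L, F) = (-3 + L)/(-5 + F) (W(L, F) = (L - 3)/(F - 5) = (-3 + L)/(-5 + F))
S = 0 (S = 0**2 = 0)
I(n, v) = (n + (-3 + v)/(-5 + v))**2 (I(n, v) = ((-3 + v)/(-5 + v) + n)**2 = (n + (-3 + v)/(-5 + v))**2)
I(-12, -5)*S = ((-3 - 5 - 12*(-5 - 5))**2/(-5 - 5)**2)*0 = ((-3 - 5 - 12*(-10))**2/(-10)**2)*0 = ((-3 - 5 + 120)**2/100)*0 = ((1/100)*112**2)*0 = ((1/100)*12544)*0 = (3136/25)*0 = 0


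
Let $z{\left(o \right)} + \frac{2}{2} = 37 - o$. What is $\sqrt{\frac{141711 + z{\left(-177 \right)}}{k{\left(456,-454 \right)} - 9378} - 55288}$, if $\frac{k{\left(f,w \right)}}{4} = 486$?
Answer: $\frac{i \sqrt{84903077154}}{1239} \approx 235.17 i$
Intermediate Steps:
$k{\left(f,w \right)} = 1944$ ($k{\left(f,w \right)} = 4 \cdot 486 = 1944$)
$z{\left(o \right)} = 36 - o$ ($z{\left(o \right)} = -1 - \left(-37 + o\right) = 36 - o$)
$\sqrt{\frac{141711 + z{\left(-177 \right)}}{k{\left(456,-454 \right)} - 9378} - 55288} = \sqrt{\frac{141711 + \left(36 - -177\right)}{1944 - 9378} - 55288} = \sqrt{\frac{141711 + \left(36 + 177\right)}{-7434} - 55288} = \sqrt{\left(141711 + 213\right) \left(- \frac{1}{7434}\right) - 55288} = \sqrt{141924 \left(- \frac{1}{7434}\right) - 55288} = \sqrt{- \frac{23654}{1239} - 55288} = \sqrt{- \frac{68525486}{1239}} = \frac{i \sqrt{84903077154}}{1239}$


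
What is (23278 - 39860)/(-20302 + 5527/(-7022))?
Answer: 116438804/142566171 ≈ 0.81674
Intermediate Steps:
(23278 - 39860)/(-20302 + 5527/(-7022)) = -16582/(-20302 + 5527*(-1/7022)) = -16582/(-20302 - 5527/7022) = -16582/(-142566171/7022) = -16582*(-7022/142566171) = 116438804/142566171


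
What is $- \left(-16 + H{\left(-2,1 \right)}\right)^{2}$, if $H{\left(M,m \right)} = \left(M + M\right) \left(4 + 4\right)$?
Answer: $-2304$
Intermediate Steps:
$H{\left(M,m \right)} = 16 M$ ($H{\left(M,m \right)} = 2 M 8 = 16 M$)
$- \left(-16 + H{\left(-2,1 \right)}\right)^{2} = - \left(-16 + 16 \left(-2\right)\right)^{2} = - \left(-16 - 32\right)^{2} = - \left(-48\right)^{2} = \left(-1\right) 2304 = -2304$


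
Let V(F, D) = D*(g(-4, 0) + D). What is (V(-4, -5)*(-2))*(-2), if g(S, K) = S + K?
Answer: 180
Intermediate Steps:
g(S, K) = K + S
V(F, D) = D*(-4 + D) (V(F, D) = D*((0 - 4) + D) = D*(-4 + D))
(V(-4, -5)*(-2))*(-2) = (-5*(-4 - 5)*(-2))*(-2) = (-5*(-9)*(-2))*(-2) = (45*(-2))*(-2) = -90*(-2) = 180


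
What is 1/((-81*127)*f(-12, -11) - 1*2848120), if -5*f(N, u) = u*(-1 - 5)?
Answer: -5/13561658 ≈ -3.6869e-7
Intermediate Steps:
f(N, u) = 6*u/5 (f(N, u) = -u*(-1 - 5)/5 = -u*(-6)/5 = -(-6)*u/5 = 6*u/5)
1/((-81*127)*f(-12, -11) - 1*2848120) = 1/((-81*127)*((6/5)*(-11)) - 1*2848120) = 1/(-10287*(-66/5) - 2848120) = 1/(678942/5 - 2848120) = 1/(-13561658/5) = -5/13561658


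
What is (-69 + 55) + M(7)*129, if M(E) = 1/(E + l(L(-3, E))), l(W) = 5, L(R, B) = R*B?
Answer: -13/4 ≈ -3.2500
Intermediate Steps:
L(R, B) = B*R
M(E) = 1/(5 + E) (M(E) = 1/(E + 5) = 1/(5 + E))
(-69 + 55) + M(7)*129 = (-69 + 55) + 129/(5 + 7) = -14 + 129/12 = -14 + (1/12)*129 = -14 + 43/4 = -13/4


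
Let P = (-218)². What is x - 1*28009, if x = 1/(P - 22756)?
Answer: -693726911/24768 ≈ -28009.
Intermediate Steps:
P = 47524
x = 1/24768 (x = 1/(47524 - 22756) = 1/24768 ≈ 4.0375e-5)
x - 1*28009 = 1/24768 - 1*28009 = 1/24768 - 28009 = -693726911/24768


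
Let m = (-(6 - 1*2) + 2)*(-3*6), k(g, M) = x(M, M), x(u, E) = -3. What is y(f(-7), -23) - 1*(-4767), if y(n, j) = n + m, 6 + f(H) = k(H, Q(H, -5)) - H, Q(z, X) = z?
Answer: 4801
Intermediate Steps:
k(g, M) = -3
m = 36 (m = (-(6 - 2) + 2)*(-18) = (-1*4 + 2)*(-18) = (-4 + 2)*(-18) = -2*(-18) = 36)
f(H) = -9 - H (f(H) = -6 + (-3 - H) = -9 - H)
y(n, j) = 36 + n (y(n, j) = n + 36 = 36 + n)
y(f(-7), -23) - 1*(-4767) = (36 + (-9 - 1*(-7))) - 1*(-4767) = (36 + (-9 + 7)) + 4767 = (36 - 2) + 4767 = 34 + 4767 = 4801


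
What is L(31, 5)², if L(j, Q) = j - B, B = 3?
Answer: 784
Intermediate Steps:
L(j, Q) = -3 + j (L(j, Q) = j - 1*3 = j - 3 = -3 + j)
L(31, 5)² = (-3 + 31)² = 28² = 784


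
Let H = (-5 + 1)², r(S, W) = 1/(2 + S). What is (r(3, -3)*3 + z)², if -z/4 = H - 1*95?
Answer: 2505889/25 ≈ 1.0024e+5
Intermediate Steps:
H = 16 (H = (-4)² = 16)
z = 316 (z = -4*(16 - 1*95) = -4*(16 - 95) = -4*(-79) = 316)
(r(3, -3)*3 + z)² = (3/(2 + 3) + 316)² = (3/5 + 316)² = ((⅕)*3 + 316)² = (⅗ + 316)² = (1583/5)² = 2505889/25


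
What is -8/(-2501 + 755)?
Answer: 4/873 ≈ 0.0045819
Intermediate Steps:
-8/(-2501 + 755) = -8/(-1746) = -8*(-1/1746) = 4/873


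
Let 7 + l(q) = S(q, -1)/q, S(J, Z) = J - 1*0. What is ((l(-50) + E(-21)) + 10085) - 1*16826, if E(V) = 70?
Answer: -6677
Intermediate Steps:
S(J, Z) = J (S(J, Z) = J + 0 = J)
l(q) = -6 (l(q) = -7 + q/q = -7 + 1 = -6)
((l(-50) + E(-21)) + 10085) - 1*16826 = ((-6 + 70) + 10085) - 1*16826 = (64 + 10085) - 16826 = 10149 - 16826 = -6677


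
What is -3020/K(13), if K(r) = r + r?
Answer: -1510/13 ≈ -116.15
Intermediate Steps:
K(r) = 2*r
-3020/K(13) = -3020/(2*13) = -3020/26 = -3020*1/26 = -1510/13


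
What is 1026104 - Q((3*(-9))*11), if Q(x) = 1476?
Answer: 1024628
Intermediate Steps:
1026104 - Q((3*(-9))*11) = 1026104 - 1*1476 = 1026104 - 1476 = 1024628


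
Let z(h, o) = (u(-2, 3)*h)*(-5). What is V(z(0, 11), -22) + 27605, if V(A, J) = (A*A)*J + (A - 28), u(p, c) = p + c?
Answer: 27577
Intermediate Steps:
u(p, c) = c + p
z(h, o) = -5*h (z(h, o) = ((3 - 2)*h)*(-5) = (1*h)*(-5) = h*(-5) = -5*h)
V(A, J) = -28 + A + J*A**2 (V(A, J) = A**2*J + (-28 + A) = J*A**2 + (-28 + A) = -28 + A + J*A**2)
V(z(0, 11), -22) + 27605 = (-28 - 5*0 - 22*(-5*0)**2) + 27605 = (-28 + 0 - 22*0**2) + 27605 = (-28 + 0 - 22*0) + 27605 = (-28 + 0 + 0) + 27605 = -28 + 27605 = 27577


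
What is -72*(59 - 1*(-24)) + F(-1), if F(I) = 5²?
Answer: -5951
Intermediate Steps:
F(I) = 25
-72*(59 - 1*(-24)) + F(-1) = -72*(59 - 1*(-24)) + 25 = -72*(59 + 24) + 25 = -72*83 + 25 = -5976 + 25 = -5951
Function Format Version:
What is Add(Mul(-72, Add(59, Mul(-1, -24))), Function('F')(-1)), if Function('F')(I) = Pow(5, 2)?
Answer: -5951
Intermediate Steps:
Function('F')(I) = 25
Add(Mul(-72, Add(59, Mul(-1, -24))), Function('F')(-1)) = Add(Mul(-72, Add(59, Mul(-1, -24))), 25) = Add(Mul(-72, Add(59, 24)), 25) = Add(Mul(-72, 83), 25) = Add(-5976, 25) = -5951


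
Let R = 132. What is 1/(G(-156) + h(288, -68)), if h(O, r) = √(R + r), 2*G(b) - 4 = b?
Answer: -1/68 ≈ -0.014706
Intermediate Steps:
G(b) = 2 + b/2
h(O, r) = √(132 + r)
1/(G(-156) + h(288, -68)) = 1/((2 + (½)*(-156)) + √(132 - 68)) = 1/((2 - 78) + √64) = 1/(-76 + 8) = 1/(-68) = -1/68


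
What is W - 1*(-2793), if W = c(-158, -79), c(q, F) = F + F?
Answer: 2635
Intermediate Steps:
c(q, F) = 2*F
W = -158 (W = 2*(-79) = -158)
W - 1*(-2793) = -158 - 1*(-2793) = -158 + 2793 = 2635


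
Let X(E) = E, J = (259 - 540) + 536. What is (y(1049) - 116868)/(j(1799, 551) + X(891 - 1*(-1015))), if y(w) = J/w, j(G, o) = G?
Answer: -3143443/99655 ≈ -31.543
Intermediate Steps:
J = 255 (J = -281 + 536 = 255)
y(w) = 255/w
(y(1049) - 116868)/(j(1799, 551) + X(891 - 1*(-1015))) = (255/1049 - 116868)/(1799 + (891 - 1*(-1015))) = (255*(1/1049) - 116868)/(1799 + (891 + 1015)) = (255/1049 - 116868)/(1799 + 1906) = -122594277/1049/3705 = -122594277/1049*1/3705 = -3143443/99655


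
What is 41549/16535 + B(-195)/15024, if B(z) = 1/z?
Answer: 24345051557/9688451760 ≈ 2.5128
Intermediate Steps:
41549/16535 + B(-195)/15024 = 41549/16535 + 1/(-195*15024) = 41549*(1/16535) - 1/195*1/15024 = 41549/16535 - 1/2929680 = 24345051557/9688451760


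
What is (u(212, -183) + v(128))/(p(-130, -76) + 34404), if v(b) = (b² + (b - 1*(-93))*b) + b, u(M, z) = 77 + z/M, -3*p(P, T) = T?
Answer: 28541223/21897056 ≈ 1.3034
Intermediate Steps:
p(P, T) = -T/3
v(b) = b + b² + b*(93 + b) (v(b) = (b² + (b + 93)*b) + b = (b² + (93 + b)*b) + b = (b² + b*(93 + b)) + b = b + b² + b*(93 + b))
(u(212, -183) + v(128))/(p(-130, -76) + 34404) = ((77 - 183/212) + 2*128*(47 + 128))/(-⅓*(-76) + 34404) = ((77 - 183*1/212) + 2*128*175)/(76/3 + 34404) = ((77 - 183/212) + 44800)/(103288/3) = (16141/212 + 44800)*(3/103288) = (9513741/212)*(3/103288) = 28541223/21897056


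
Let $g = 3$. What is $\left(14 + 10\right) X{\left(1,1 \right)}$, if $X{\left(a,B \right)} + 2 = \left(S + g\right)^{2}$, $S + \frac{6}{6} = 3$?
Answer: $552$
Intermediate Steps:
$S = 2$ ($S = -1 + 3 = 2$)
$X{\left(a,B \right)} = 23$ ($X{\left(a,B \right)} = -2 + \left(2 + 3\right)^{2} = -2 + 5^{2} = -2 + 25 = 23$)
$\left(14 + 10\right) X{\left(1,1 \right)} = \left(14 + 10\right) 23 = 24 \cdot 23 = 552$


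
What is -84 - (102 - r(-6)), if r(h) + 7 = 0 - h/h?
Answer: -194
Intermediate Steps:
r(h) = -8 (r(h) = -7 + (0 - h/h) = -7 + (0 - 1*1) = -7 + (0 - 1) = -7 - 1 = -8)
-84 - (102 - r(-6)) = -84 - (102 - 1*(-8)) = -84 - (102 + 8) = -84 - 1*110 = -84 - 110 = -194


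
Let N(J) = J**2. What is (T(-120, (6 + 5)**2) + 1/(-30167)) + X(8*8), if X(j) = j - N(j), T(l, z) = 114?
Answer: -118194307/30167 ≈ -3918.0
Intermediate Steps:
X(j) = j - j**2
(T(-120, (6 + 5)**2) + 1/(-30167)) + X(8*8) = (114 + 1/(-30167)) + (8*8)*(1 - 8*8) = (114 - 1/30167) + 64*(1 - 1*64) = 3439037/30167 + 64*(1 - 64) = 3439037/30167 + 64*(-63) = 3439037/30167 - 4032 = -118194307/30167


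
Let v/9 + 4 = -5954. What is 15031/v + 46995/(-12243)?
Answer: -901330141/218831382 ≈ -4.1188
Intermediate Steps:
v = -53622 (v = -36 + 9*(-5954) = -36 - 53586 = -53622)
15031/v + 46995/(-12243) = 15031/(-53622) + 46995/(-12243) = 15031*(-1/53622) + 46995*(-1/12243) = -15031/53622 - 15665/4081 = -901330141/218831382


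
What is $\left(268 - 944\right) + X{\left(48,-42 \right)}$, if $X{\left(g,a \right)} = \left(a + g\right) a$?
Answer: $-928$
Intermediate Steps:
$X{\left(g,a \right)} = a \left(a + g\right)$
$\left(268 - 944\right) + X{\left(48,-42 \right)} = \left(268 - 944\right) - 42 \left(-42 + 48\right) = -676 - 252 = -928$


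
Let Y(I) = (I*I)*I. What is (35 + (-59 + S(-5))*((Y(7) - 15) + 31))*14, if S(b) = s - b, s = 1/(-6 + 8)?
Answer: -268401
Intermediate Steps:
s = 1/2 ≈ 0.50000
S(b) = 1/2 - b
Y(I) = I**3 (Y(I) = I**2*I = I**3)
(35 + (-59 + S(-5))*((Y(7) - 15) + 31))*14 = (35 + (-59 + (1/2 - 1*(-5)))*((7**3 - 15) + 31))*14 = (35 + (-59 + (1/2 + 5))*((343 - 15) + 31))*14 = (35 + (-59 + 11/2)*(328 + 31))*14 = (35 - 107/2*359)*14 = (35 - 38413/2)*14 = -38343/2*14 = -268401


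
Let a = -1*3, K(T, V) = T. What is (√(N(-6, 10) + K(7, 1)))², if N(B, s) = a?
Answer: 4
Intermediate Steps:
a = -3
N(B, s) = -3
(√(N(-6, 10) + K(7, 1)))² = (√(-3 + 7))² = (√4)² = 2² = 4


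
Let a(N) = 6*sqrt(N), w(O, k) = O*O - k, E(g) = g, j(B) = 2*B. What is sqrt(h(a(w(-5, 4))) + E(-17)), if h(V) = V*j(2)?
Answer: sqrt(-17 + 24*sqrt(21)) ≈ 9.6427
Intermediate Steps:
w(O, k) = O**2 - k
h(V) = 4*V (h(V) = V*(2*2) = V*4 = 4*V)
sqrt(h(a(w(-5, 4))) + E(-17)) = sqrt(4*(6*sqrt((-5)**2 - 1*4)) - 17) = sqrt(4*(6*sqrt(25 - 4)) - 17) = sqrt(4*(6*sqrt(21)) - 17) = sqrt(24*sqrt(21) - 17) = sqrt(-17 + 24*sqrt(21))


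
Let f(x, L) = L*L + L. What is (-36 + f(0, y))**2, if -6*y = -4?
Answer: 98596/81 ≈ 1217.2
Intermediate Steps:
y = 2/3 (y = -1/6*(-4) = 2/3 ≈ 0.66667)
f(x, L) = L + L**2 (f(x, L) = L**2 + L = L + L**2)
(-36 + f(0, y))**2 = (-36 + 2*(1 + 2/3)/3)**2 = (-36 + (2/3)*(5/3))**2 = (-36 + 10/9)**2 = (-314/9)**2 = 98596/81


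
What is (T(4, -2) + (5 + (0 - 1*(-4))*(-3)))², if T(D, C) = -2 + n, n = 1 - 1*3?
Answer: 121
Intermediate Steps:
n = -2 (n = 1 - 3 = -2)
T(D, C) = -4 (T(D, C) = -2 - 2 = -4)
(T(4, -2) + (5 + (0 - 1*(-4))*(-3)))² = (-4 + (5 + (0 - 1*(-4))*(-3)))² = (-4 + (5 + (0 + 4)*(-3)))² = (-4 + (5 + 4*(-3)))² = (-4 + (5 - 12))² = (-4 - 7)² = (-11)² = 121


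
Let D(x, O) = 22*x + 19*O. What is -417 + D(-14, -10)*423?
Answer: -211071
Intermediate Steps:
D(x, O) = 19*O + 22*x
-417 + D(-14, -10)*423 = -417 + (19*(-10) + 22*(-14))*423 = -417 + (-190 - 308)*423 = -417 - 498*423 = -417 - 210654 = -211071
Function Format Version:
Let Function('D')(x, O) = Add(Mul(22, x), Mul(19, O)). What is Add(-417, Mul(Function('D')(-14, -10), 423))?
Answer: -211071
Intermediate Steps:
Function('D')(x, O) = Add(Mul(19, O), Mul(22, x))
Add(-417, Mul(Function('D')(-14, -10), 423)) = Add(-417, Mul(Add(Mul(19, -10), Mul(22, -14)), 423)) = Add(-417, Mul(Add(-190, -308), 423)) = Add(-417, Mul(-498, 423)) = Add(-417, -210654) = -211071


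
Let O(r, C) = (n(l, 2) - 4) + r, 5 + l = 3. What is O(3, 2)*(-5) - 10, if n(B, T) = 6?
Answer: -35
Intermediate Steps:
l = -2 (l = -5 + 3 = -2)
O(r, C) = 2 + r (O(r, C) = (6 - 4) + r = 2 + r)
O(3, 2)*(-5) - 10 = (2 + 3)*(-5) - 10 = 5*(-5) - 10 = -25 - 10 = -35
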